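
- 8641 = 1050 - 9691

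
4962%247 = 22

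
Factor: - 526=  -  2^1 * 263^1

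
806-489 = 317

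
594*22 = 13068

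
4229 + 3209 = 7438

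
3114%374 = 122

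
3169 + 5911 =9080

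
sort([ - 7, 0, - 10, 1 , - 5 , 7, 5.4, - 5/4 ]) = [ - 10, - 7, - 5,-5/4, 0, 1,5.4, 7]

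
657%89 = 34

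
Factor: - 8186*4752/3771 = -4322208/419 = - 2^5*3^1*11^1*419^ ( - 1 )*4093^1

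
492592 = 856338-363746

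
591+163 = 754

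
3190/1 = 3190 = 3190.00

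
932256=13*71712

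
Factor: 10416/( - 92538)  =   - 1736/15423 = -2^3*3^( - 1)* 7^1 * 31^1*53^ (- 1 ) * 97^(  -  1) 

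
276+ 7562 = 7838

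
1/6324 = 1/6324 =0.00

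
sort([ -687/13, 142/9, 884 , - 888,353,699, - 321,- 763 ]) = [ - 888,- 763, - 321,-687/13 , 142/9, 353, 699, 884]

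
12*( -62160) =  - 745920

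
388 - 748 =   -  360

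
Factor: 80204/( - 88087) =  - 2^2*59^( - 1 ) *1493^( - 1)*20051^1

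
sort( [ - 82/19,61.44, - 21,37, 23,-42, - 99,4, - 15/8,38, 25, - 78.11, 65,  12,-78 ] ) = [ - 99, - 78.11, - 78,- 42, - 21, - 82/19 , - 15/8,4,12,  23,25,  37, 38,61.44,65]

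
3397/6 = 3397/6= 566.17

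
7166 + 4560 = 11726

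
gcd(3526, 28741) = 41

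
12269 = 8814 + 3455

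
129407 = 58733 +70674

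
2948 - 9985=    - 7037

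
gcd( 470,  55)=5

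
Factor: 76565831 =73^1*1048847^1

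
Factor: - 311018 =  - 2^1  *  155509^1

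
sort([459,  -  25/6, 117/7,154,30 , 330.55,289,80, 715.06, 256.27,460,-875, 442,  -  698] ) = [ - 875 ,-698, -25/6,117/7,30,  80,154, 256.27, 289,330.55,  442, 459,460,715.06 ]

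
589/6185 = 589/6185 = 0.10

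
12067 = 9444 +2623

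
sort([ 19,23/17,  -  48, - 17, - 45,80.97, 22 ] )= [ - 48, - 45,-17,  23/17, 19,22,80.97]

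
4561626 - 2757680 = 1803946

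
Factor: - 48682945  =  -5^1 * 9736589^1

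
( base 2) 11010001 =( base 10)209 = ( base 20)a9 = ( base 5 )1314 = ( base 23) 92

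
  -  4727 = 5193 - 9920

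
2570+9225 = 11795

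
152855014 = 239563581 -86708567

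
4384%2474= 1910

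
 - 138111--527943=389832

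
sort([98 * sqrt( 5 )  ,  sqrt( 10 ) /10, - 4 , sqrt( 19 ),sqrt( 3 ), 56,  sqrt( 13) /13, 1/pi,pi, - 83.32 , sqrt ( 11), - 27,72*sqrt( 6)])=[ - 83.32, - 27,-4,  sqrt( 13)/13, sqrt( 10)/10,1/pi, sqrt( 3 ), pi, sqrt( 11 ), sqrt( 19 ), 56,72*sqrt (6 ),98 *sqrt(5) ]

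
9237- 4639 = 4598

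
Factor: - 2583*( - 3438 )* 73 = 648265842 = 2^1*3^4*7^1* 41^1 * 73^1  *  191^1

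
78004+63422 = 141426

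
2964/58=51+ 3/29 = 51.10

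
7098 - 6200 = 898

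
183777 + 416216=599993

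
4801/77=4801/77=62.35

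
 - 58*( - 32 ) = 1856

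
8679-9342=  - 663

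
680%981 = 680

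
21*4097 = 86037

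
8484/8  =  1060 + 1/2 = 1060.50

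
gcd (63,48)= 3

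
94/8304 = 47/4152  =  0.01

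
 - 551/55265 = - 551/55265= -  0.01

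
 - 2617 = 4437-7054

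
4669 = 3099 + 1570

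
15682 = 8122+7560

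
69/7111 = 69/7111 = 0.01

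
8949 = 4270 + 4679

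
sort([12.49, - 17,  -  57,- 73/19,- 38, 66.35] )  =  [ - 57,  -  38,-17, - 73/19, 12.49, 66.35] 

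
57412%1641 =1618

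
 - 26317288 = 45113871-71431159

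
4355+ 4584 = 8939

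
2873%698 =81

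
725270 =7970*91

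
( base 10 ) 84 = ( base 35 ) 2e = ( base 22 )3I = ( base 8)124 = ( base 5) 314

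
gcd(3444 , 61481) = 7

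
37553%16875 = 3803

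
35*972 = 34020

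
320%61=15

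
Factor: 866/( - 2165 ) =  - 2^1*5^( - 1) =-2/5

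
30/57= 10/19 = 0.53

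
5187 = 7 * 741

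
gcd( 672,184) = 8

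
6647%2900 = 847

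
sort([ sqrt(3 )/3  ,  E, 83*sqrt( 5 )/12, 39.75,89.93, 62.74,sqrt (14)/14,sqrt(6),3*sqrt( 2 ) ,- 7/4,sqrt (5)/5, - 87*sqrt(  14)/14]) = [ - 87*sqrt (14)/14, - 7/4, sqrt(14)/14  ,  sqrt(5) /5, sqrt( 3 )/3, sqrt( 6), E , 3 *sqrt(2), 83*sqrt(5)/12, 39.75 , 62.74,89.93 ] 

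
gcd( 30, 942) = 6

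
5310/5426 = 2655/2713= 0.98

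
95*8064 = 766080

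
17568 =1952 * 9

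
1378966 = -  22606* (-61)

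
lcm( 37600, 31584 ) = 789600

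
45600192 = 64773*704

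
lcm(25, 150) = 150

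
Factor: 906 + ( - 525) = 381= 3^1*127^1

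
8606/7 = 8606/7 = 1229.43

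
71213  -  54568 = 16645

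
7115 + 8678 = 15793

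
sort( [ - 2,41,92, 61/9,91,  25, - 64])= [  -  64,-2 , 61/9,25, 41, 91,92]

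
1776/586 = 888/293 = 3.03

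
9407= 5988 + 3419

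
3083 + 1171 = 4254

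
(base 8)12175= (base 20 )d25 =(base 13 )2506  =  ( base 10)5245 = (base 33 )4qv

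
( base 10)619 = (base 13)388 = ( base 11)513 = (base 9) 757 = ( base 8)1153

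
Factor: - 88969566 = -2^1* 3^1*7^1*23^1 * 31^1 * 2971^1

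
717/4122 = 239/1374 = 0.17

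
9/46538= 9/46538 = 0.00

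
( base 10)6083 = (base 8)13703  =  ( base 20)f43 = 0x17c3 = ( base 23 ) BBB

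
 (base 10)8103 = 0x1FA7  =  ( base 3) 102010010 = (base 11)60A7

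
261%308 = 261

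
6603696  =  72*91718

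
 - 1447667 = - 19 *76193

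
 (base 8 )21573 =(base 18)1A0B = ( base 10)9083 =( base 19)1631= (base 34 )7t5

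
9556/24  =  2389/6 = 398.17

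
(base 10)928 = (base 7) 2464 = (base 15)41d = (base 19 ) 2ag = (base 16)3a0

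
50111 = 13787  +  36324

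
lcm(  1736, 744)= 5208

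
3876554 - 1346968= 2529586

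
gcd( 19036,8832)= 4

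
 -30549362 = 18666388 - 49215750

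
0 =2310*0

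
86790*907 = 78718530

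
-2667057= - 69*38653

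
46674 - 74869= - 28195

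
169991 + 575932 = 745923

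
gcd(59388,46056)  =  1212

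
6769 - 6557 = 212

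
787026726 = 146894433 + 640132293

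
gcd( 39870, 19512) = 18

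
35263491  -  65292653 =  - 30029162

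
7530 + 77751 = 85281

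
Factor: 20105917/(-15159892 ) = - 2^( - 2)*11^( - 1 )*13^1*17^1 * 90977^1 * 344543^( - 1)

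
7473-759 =6714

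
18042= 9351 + 8691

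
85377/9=9486  +  1/3  =  9486.33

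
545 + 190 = 735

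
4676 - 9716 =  - 5040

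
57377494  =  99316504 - 41939010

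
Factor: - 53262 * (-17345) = 923829390 = 2^1*3^2*5^1*11^1*269^1*3469^1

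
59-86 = -27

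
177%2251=177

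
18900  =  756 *25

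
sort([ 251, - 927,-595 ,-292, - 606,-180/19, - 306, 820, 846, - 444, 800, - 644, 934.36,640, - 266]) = [ - 927, - 644, - 606, - 595, - 444, - 306, - 292, - 266, - 180/19,251,640, 800, 820,846,  934.36 ]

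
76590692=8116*9437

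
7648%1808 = 416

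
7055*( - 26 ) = -183430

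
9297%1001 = 288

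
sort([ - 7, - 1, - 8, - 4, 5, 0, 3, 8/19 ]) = [ - 8, -7, - 4,-1, 0, 8/19,  3,  5] 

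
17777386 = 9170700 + 8606686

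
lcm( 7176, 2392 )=7176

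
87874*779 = 68453846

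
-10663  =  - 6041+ - 4622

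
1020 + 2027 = 3047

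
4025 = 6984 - 2959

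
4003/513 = 4003/513=7.80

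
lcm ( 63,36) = 252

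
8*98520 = 788160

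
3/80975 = 3/80975 = 0.00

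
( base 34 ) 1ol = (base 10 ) 1993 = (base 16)7c9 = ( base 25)34I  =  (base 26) 2OH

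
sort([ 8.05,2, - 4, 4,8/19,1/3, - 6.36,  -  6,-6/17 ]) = [  -  6.36,-6, - 4, - 6/17, 1/3, 8/19, 2,4, 8.05 ] 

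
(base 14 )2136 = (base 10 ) 5732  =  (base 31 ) 5ts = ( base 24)9mk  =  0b1011001100100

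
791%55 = 21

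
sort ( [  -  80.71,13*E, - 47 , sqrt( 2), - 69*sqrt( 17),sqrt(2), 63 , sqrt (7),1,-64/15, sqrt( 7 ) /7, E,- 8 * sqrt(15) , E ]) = [ - 69*sqrt( 17),-80.71 ,-47,-8*sqrt( 15 ) , - 64/15,sqrt(7)/7,  1, sqrt( 2) , sqrt( 2), sqrt (7),E , E,13*E, 63 ]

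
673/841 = 673/841 = 0.80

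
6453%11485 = 6453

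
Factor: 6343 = 6343^1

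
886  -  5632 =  - 4746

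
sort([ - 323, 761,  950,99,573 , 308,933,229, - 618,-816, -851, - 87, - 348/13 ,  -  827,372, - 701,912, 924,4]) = [ - 851, - 827, - 816, - 701,-618, - 323, - 87,-348/13,4,99,  229,308, 372,573,761, 912,  924,933,  950] 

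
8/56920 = 1/7115 = 0.00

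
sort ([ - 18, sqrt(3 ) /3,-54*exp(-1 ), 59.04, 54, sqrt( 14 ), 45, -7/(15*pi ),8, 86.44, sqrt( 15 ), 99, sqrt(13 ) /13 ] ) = [  -  54*exp(-1),-18 ,-7/( 15*pi ), sqrt(13) /13, sqrt(3 )/3, sqrt(14),sqrt ( 15), 8 , 45,54,59.04, 86.44,99] 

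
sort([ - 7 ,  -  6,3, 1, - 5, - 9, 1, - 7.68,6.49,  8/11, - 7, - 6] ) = [ -9, - 7.68, - 7, - 7, - 6,-6, - 5, 8/11,1,1,3, 6.49] 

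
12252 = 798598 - 786346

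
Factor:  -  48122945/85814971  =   - 5^1*11^(  -  1) * 13^1*43^ (  -  1) *151^1*419^(- 1 )*433^(-1 )*4903^1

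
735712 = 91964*8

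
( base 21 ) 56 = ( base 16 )6F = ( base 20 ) 5B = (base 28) 3R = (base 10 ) 111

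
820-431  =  389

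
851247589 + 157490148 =1008737737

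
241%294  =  241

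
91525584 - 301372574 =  - 209846990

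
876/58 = 438/29 = 15.10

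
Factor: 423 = 3^2*47^1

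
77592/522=12932/87 = 148.64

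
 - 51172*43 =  - 2200396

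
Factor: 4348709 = 4348709^1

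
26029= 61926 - 35897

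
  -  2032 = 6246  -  8278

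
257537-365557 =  -108020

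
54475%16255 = 5710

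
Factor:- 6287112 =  - 2^3*3^3*13^1*2239^1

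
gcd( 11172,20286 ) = 294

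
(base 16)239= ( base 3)210002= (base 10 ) 569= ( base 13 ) 34A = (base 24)nh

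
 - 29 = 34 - 63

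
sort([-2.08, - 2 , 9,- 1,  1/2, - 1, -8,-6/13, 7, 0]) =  [ - 8,-2.08 ,-2,-1 ,-1 , - 6/13,0 , 1/2, 7,  9 ]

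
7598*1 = 7598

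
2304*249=573696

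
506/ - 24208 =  - 1 + 11851/12104=- 0.02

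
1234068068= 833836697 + 400231371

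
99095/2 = 99095/2 = 49547.50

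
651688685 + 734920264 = 1386608949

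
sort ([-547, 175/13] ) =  [ - 547,175/13 ] 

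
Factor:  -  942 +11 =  - 7^2*19^1 = - 931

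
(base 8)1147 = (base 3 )211210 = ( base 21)186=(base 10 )615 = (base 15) 2b0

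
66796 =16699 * 4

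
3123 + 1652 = 4775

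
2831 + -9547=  - 6716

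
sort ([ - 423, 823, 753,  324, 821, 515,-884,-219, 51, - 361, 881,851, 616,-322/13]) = [  -  884,  -  423, - 361, -219,-322/13, 51,324,515, 616 , 753,821, 823, 851,881 ]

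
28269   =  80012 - 51743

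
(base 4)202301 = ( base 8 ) 4261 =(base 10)2225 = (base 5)32400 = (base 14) B4D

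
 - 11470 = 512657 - 524127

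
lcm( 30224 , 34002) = 272016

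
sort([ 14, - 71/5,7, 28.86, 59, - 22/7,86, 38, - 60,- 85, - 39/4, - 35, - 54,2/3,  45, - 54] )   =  [ - 85, - 60, - 54, - 54, - 35, - 71/5, - 39/4, - 22/7,  2/3, 7, 14,  28.86, 38, 45,59, 86 ] 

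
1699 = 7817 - 6118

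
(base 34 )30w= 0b110110101100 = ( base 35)2U0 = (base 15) 1085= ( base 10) 3500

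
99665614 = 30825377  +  68840237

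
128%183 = 128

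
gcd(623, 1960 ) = 7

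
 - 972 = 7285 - 8257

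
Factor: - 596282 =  - 2^1*281^1*1061^1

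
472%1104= 472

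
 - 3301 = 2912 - 6213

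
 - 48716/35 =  - 1392  +  4/35= - 1391.89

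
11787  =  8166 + 3621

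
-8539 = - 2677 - 5862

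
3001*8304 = 24920304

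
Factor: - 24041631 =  - 3^1*19^1*421783^1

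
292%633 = 292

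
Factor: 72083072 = 2^7*563149^1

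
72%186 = 72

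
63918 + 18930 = 82848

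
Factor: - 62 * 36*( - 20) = 44640 = 2^5  *  3^2*5^1 * 31^1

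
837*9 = 7533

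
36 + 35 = 71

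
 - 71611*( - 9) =644499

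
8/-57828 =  - 2/14457 = - 0.00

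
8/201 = 8/201 = 0.04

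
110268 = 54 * 2042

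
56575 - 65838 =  - 9263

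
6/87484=3/43742= 0.00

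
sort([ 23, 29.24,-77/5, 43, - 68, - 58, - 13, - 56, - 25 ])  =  [-68, - 58, - 56, - 25, - 77/5, - 13, 23,29.24 , 43] 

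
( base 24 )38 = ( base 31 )2I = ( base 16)50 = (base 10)80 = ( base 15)55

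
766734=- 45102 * ( - 17)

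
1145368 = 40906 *28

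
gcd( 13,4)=1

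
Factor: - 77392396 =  - 2^2*19^1*137^1*7433^1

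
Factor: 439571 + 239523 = 2^1*  13^1*26119^1 = 679094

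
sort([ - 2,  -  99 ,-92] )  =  [ - 99, - 92, - 2] 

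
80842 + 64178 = 145020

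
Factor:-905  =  -5^1 * 181^1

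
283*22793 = 6450419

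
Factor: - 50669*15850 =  - 2^1*5^2*23^1*317^1*2203^1 = -803103650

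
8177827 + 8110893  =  16288720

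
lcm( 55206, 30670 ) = 276030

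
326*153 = 49878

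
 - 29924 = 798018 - 827942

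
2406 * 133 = 319998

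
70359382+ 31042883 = 101402265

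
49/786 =49/786 = 0.06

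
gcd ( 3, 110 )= 1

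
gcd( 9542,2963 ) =1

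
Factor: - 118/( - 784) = 59/392 = 2^( - 3)*7^( - 2) * 59^1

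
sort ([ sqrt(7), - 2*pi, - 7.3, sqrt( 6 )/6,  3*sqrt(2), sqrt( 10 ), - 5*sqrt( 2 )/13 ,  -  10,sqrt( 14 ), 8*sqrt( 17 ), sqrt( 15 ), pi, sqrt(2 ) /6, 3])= [ - 10, - 7.3, - 2*pi, - 5 * sqrt( 2) /13, sqrt(2 )/6,  sqrt( 6)/6,  sqrt( 7 ), 3, pi, sqrt( 10 ), sqrt (14),sqrt(15 ), 3*sqrt( 2), 8*sqrt(17)] 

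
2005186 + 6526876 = 8532062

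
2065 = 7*295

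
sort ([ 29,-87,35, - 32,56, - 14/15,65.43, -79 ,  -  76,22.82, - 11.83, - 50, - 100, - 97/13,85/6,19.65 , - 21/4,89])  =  [ -100, - 87,-79, - 76, -50, - 32, - 11.83, -97/13, - 21/4, - 14/15,85/6,19.65,22.82, 29,35, 56,65.43,89]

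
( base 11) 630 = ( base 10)759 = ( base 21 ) 1f3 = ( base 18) 263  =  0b1011110111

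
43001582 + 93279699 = 136281281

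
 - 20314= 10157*(-2)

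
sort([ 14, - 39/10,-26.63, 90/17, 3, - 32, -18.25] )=[ - 32, - 26.63,  -  18.25, - 39/10,  3,90/17, 14]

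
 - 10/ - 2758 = 5/1379 = 0.00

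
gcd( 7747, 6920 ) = 1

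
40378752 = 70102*576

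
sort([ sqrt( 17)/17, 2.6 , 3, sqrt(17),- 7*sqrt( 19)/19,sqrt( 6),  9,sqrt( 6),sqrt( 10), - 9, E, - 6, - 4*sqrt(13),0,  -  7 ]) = [ - 4*sqrt(13),-9, - 7 , - 6, - 7*sqrt( 19)/19,0,sqrt( 17) /17,sqrt(6),sqrt (6),2.6, E , 3, sqrt( 10),sqrt( 17),9 ] 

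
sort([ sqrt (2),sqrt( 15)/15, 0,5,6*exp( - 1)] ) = [ 0 , sqrt( 15)/15,sqrt(2),6* exp( - 1),5] 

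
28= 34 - 6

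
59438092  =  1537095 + 57900997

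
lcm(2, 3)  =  6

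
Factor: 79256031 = 3^1  *  211^1*125207^1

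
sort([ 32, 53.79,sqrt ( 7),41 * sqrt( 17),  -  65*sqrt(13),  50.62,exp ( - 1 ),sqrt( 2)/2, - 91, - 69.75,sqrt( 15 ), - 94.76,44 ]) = [ - 65 * sqrt(13), - 94.76, - 91, - 69.75,exp ( - 1), sqrt(2 ) /2, sqrt( 7),sqrt(15),  32, 44,50.62,53.79, 41*sqrt( 17) ]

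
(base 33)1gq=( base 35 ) 1bx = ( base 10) 1643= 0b11001101011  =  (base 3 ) 2020212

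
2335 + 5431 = 7766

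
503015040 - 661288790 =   -  158273750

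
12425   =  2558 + 9867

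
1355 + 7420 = 8775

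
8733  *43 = 375519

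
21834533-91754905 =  - 69920372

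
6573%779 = 341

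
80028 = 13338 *6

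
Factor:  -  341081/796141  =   - 13^1*26237^1 * 796141^ ( - 1)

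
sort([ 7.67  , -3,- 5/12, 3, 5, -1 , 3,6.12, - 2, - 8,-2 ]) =[- 8, - 3, - 2 , -2,  -  1,  -  5/12,3,3,5 , 6.12,  7.67]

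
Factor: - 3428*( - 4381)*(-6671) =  - 2^2*7^1*13^1*337^1*857^1*953^1 = - 100185531628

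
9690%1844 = 470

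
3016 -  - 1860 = 4876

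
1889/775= 2 + 339/775 = 2.44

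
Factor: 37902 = 2^1*3^1*6317^1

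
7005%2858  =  1289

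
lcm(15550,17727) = 886350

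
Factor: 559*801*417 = 186715503  =  3^3*13^1* 43^1*89^1*139^1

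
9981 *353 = 3523293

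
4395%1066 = 131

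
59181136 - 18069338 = 41111798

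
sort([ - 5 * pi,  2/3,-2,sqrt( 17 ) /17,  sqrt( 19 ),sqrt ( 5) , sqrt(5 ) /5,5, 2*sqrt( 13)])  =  [ - 5*pi, - 2, sqrt( 17)/17, sqrt(5)/5, 2/3, sqrt( 5),sqrt( 19),5, 2*sqrt( 13) ]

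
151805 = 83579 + 68226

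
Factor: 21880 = 2^3*5^1*547^1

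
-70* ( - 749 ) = 52430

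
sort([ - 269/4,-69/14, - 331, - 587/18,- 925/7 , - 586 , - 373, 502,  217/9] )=[ - 586, - 373, - 331, - 925/7, - 269/4, - 587/18, - 69/14, 217/9, 502]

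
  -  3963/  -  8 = 3963/8 = 495.38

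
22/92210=11/46105=0.00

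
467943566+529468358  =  997411924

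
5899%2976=2923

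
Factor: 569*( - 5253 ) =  - 2988957 = - 3^1*17^1*103^1*569^1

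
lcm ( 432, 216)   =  432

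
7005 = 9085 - 2080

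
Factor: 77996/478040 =31/190 = 2^ (- 1)*5^( - 1 )*19^(-1)*31^1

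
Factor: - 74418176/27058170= - 37209088/13529085 = - 2^10 * 3^( - 1)*5^( - 1 )*7^1*29^1*179^1*433^(- 1)*2083^(  -  1)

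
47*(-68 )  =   - 3196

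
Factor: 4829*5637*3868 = 2^2*3^1*11^1 * 439^1 * 967^1  *  1879^1=105291110364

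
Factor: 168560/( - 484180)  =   - 2^2 * 7^2*563^(-1 )  =  -196/563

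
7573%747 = 103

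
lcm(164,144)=5904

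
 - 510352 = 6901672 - 7412024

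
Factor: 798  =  2^1*3^1*7^1*19^1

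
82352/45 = 1830 + 2/45 = 1830.04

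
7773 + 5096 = 12869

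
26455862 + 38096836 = 64552698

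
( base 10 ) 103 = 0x67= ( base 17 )61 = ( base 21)4J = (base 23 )4b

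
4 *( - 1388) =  - 5552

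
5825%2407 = 1011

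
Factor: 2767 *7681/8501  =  2767^1*7681^1*8501^(-1 ) = 21253327/8501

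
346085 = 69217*5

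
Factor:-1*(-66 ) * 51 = 2^1 * 3^2*11^1* 17^1 =3366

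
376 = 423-47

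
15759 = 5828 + 9931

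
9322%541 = 125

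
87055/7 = 12436 + 3/7=12436.43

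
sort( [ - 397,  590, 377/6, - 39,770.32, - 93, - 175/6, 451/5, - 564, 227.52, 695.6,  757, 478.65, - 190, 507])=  [ - 564,-397, - 190, - 93,-39, -175/6, 377/6,451/5, 227.52, 478.65, 507,590, 695.6,757,770.32 ]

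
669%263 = 143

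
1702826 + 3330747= 5033573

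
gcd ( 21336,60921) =21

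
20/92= 5/23 = 0.22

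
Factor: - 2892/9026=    - 2^1 * 3^1*241^1*4513^( -1)  =  - 1446/4513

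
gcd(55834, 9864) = 2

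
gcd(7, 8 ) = 1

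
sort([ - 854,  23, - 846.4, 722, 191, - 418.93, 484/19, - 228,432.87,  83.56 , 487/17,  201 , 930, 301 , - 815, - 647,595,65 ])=[  -  854, - 846.4, - 815, - 647, -418.93,- 228,23, 484/19,487/17,65,83.56, 191, 201,301, 432.87 , 595,  722,930 ]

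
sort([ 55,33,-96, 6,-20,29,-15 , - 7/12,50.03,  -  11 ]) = [ - 96,-20,-15, - 11, - 7/12,  6,29,33,50.03,55] 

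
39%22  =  17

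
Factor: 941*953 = 941^1*953^1  =  896773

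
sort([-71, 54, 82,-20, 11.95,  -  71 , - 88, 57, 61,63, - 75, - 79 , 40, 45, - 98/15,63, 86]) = [ - 88, - 79, - 75, - 71,-71, - 20, - 98/15,11.95, 40, 45,54, 57, 61,63, 63, 82,  86]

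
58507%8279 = 554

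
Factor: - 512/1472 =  - 8/23  =  -2^3*23^( - 1) 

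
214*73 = 15622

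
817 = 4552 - 3735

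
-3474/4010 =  -1 + 268/2005 = - 0.87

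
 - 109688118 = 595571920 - 705260038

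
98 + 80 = 178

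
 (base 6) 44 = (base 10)28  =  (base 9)31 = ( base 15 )1D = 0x1c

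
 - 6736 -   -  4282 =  - 2454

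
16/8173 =16/8173= 0.00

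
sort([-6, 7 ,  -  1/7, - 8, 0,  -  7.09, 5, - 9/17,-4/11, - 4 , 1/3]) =[-8,-7.09, -6, - 4,-9/17,- 4/11, - 1/7,  0,1/3, 5, 7]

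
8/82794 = 4/41397= 0.00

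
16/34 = 8/17 = 0.47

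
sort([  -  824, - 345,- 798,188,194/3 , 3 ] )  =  [ -824 ,- 798 ,  -  345 , 3, 194/3 , 188]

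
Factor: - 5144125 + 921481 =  - 4222644 = - 2^2*3^1*351887^1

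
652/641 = 652/641 = 1.02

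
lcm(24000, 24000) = 24000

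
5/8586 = 5/8586 = 0.00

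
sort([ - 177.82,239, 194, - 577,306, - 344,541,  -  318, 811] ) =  [- 577,-344,-318, - 177.82, 194, 239, 306,  541,811 ] 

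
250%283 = 250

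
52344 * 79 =4135176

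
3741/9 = 415 + 2/3 =415.67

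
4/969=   4/969  =  0.00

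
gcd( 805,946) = 1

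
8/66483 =8/66483 = 0.00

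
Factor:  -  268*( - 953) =255404 = 2^2*67^1 * 953^1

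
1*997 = 997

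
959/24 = 39 + 23/24 = 39.96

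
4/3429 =4/3429 = 0.00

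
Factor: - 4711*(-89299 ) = 420687589 = 7^2*673^1*12757^1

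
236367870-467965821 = -231597951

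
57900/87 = 665 + 15/29 = 665.52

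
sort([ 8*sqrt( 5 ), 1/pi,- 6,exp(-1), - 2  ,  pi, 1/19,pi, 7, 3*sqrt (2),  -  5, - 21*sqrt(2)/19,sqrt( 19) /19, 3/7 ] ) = [-6,- 5, - 2, - 21*sqrt(2)/19,1/19,sqrt ( 19)/19,1/pi,exp(- 1 ),3/7, pi,pi , 3*sqrt( 2 ) , 7,8*sqrt(5 ) ] 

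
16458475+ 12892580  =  29351055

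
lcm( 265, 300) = 15900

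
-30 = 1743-1773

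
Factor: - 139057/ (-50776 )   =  2^ ( - 3)* 11^( - 1)*241^1 = 241/88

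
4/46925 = 4/46925 = 0.00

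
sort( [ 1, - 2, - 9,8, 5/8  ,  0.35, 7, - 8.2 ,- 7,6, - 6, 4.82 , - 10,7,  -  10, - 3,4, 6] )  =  [ - 10,  -  10, -9, - 8.2 , - 7,- 6, - 3 , - 2 , 0.35, 5/8 , 1, 4, 4.82,6,6 , 7,7,8 ]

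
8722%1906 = 1098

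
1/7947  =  1/7947 = 0.00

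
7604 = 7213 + 391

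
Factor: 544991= 181^1* 3011^1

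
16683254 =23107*722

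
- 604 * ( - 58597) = 35392588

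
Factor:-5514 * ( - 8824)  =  48655536=2^4*3^1*919^1 *1103^1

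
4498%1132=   1102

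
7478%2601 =2276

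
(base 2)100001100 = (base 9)327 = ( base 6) 1124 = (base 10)268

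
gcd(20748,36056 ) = 4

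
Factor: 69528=2^3*3^1*2897^1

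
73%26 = 21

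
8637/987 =2879/329 = 8.75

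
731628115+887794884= 1619422999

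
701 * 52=36452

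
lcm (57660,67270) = 403620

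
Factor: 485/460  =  97/92 = 2^( - 2 )* 23^(-1)*97^1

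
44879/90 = 44879/90 = 498.66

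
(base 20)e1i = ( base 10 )5638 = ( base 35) 4l3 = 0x1606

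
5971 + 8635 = 14606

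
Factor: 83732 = 2^2 * 11^2*173^1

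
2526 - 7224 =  - 4698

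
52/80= 13/20 = 0.65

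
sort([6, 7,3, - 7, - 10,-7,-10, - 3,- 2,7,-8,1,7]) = [ - 10,-10, - 8, -7,- 7, - 3, - 2, 1,3,6, 7,  7,7 ] 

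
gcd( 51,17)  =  17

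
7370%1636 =826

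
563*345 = 194235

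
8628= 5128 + 3500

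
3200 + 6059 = 9259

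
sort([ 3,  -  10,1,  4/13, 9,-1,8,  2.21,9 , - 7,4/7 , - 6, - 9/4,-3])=[ - 10,  -  7, - 6,-3, -9/4, - 1, 4/13 , 4/7, 1,2.21,  3,  8,9,9]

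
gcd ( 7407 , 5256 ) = 9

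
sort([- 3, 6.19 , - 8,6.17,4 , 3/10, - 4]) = [  -  8, - 4,- 3,3/10, 4, 6.17, 6.19]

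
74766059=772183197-697417138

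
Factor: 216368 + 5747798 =5964166  =  2^1*13^1*191^1*1201^1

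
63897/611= 63897/611= 104.58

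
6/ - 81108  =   - 1/13518 = - 0.00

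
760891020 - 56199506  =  704691514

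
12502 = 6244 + 6258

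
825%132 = 33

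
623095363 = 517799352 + 105296011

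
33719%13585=6549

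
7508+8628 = 16136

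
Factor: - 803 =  - 11^1 * 73^1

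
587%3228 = 587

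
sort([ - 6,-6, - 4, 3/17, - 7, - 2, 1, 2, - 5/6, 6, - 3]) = [ - 7, - 6, - 6, - 4, - 3, - 2, - 5/6,3/17, 1, 2 , 6]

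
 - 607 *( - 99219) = 60225933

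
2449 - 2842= - 393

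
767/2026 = 767/2026 = 0.38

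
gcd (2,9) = 1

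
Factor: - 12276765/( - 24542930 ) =2455353/4908586 = 2^(- 1 )*3^4*47^( - 1 )*79^(-1 )*661^( -1 )*30313^1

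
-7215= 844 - 8059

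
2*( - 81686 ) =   -  163372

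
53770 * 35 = 1881950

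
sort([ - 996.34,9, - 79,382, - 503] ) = [ - 996.34, - 503, - 79, 9,382 ]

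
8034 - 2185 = 5849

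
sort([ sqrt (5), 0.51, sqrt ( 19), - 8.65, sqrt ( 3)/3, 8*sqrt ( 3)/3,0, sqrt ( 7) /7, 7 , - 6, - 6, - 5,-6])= [  -  8.65, - 6, - 6, - 6 , - 5,  0,sqrt(7)/7, 0.51, sqrt(3) /3, sqrt( 5 ),sqrt(19), 8 * sqrt ( 3)/3,7 ]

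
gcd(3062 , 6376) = 2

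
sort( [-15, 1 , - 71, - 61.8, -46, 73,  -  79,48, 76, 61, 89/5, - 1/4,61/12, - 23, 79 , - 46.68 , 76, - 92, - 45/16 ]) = [ - 92,-79,-71, - 61.8, - 46.68, - 46, - 23, - 15,-45/16 , - 1/4, 1,  61/12,89/5, 48, 61,73, 76 , 76, 79]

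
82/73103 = 2/1783 = 0.00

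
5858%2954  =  2904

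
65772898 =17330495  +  48442403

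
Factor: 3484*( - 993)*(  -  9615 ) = 2^2*3^2*5^1*13^1 * 67^1*331^1*641^1 = 33264169380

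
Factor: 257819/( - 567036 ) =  - 2^( - 2 )*3^ ( - 2)*19^ ( - 1 )*311^1 = - 311/684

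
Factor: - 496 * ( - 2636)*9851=12879749056=2^6*31^1*659^1*9851^1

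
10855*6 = 65130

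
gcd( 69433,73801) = 91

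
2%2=0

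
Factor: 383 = 383^1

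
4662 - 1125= 3537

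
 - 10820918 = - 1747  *6194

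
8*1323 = 10584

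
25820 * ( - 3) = - 77460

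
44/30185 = 44/30185 = 0.00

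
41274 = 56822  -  15548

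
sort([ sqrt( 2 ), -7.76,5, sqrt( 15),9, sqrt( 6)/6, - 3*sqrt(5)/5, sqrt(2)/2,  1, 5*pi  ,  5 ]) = [ - 7.76, - 3*sqrt(5 ) /5, sqrt (6 ) /6,sqrt(2 ) /2, 1, sqrt (2) , sqrt( 15 ), 5,5,9, 5 * pi ] 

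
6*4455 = 26730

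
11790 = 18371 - 6581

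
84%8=4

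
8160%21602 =8160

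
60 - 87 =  - 27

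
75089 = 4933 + 70156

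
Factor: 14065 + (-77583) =-63518= - 2^1*7^1*13^1*349^1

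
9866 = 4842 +5024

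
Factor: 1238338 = 2^1*619169^1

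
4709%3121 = 1588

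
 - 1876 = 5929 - 7805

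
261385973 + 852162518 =1113548491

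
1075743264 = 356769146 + 718974118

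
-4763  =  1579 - 6342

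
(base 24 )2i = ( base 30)26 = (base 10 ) 66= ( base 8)102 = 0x42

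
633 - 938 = -305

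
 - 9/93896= - 1 + 93887/93896 = - 0.00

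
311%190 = 121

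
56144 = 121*464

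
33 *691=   22803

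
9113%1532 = 1453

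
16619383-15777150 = 842233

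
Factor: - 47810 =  - 2^1*5^1*7^1*683^1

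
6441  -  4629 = 1812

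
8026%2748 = 2530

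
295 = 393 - 98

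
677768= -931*( - 728 ) 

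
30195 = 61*495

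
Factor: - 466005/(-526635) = 3^(-2)*83^ (-1)*661^1 = 661/747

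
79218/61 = 1298 + 40/61=1298.66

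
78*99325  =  7747350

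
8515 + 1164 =9679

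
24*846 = 20304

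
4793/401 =11 + 382/401 = 11.95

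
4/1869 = 4/1869 =0.00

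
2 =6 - 4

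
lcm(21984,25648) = 153888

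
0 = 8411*0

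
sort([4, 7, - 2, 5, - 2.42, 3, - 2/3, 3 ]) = [ - 2.42, - 2,-2/3, 3, 3 , 4, 5, 7] 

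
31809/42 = 10603/14  =  757.36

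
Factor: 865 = 5^1 * 173^1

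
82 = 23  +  59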